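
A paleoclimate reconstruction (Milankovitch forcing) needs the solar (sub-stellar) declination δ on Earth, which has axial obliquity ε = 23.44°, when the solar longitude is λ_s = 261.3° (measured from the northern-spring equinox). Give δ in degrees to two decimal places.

sin δ = sin ε · sin λ_s = sin 23.44° × sin 261.3° = -0.393212.
δ = arcsin(-0.393212) = -23.15°.

δ = -23.15°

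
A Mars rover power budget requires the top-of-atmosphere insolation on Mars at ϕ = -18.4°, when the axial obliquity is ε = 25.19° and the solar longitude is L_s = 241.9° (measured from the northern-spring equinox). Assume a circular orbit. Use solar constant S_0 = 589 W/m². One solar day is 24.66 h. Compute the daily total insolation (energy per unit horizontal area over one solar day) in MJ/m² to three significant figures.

Solar declination: sin δ = sin ε · sin L_s = sin 25.19° × sin 241.9° = -0.37545, so δ = -22.052°.
cos h₀ = −tan(-18.4°) tan(-22.052°) = -0.1348, h₀ = 1.7060 rad.
Bracket: h₀ sin ϕ sin δ + cos ϕ cos δ sin h₀ = 1.7060×-0.31565×-0.37545 + 0.94888×0.92684×0.99088 = 0.202179 + 0.871439 = 1.073618.
Q̄ = (S_0/π) × [bracket] = (589/π) × 1.073618 = 201.29 W/m².
Daily total = Q̄ × 24.66 h × 3600 s/h = 201.29 × 24.66 × 3600 / 10⁶ = 17.87 MJ/m².

17.9 MJ/m²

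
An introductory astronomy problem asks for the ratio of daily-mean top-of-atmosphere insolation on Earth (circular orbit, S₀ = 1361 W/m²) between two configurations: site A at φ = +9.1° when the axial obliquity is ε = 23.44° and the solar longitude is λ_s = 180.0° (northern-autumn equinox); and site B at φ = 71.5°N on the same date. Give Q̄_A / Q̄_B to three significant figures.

Q̄_A / Q̄_B ≈ 3.11

— Configuration A (φ=+9.1°):
Solar declination: sin δ = sin ε · sin λ_s = sin 23.44° × sin 180.0° = 0.00000, so δ = +0.000°.
cos H₀ = −tan(+9.1°) tan(+0.000°) = -0.0000, H₀ = 1.5708 rad.
Bracket: H₀ sin φ sin δ + cos φ cos δ sin H₀ = 1.5708×0.15816×0.00000 + 0.98741×1.00000×1.00000 = 0.000000 + 0.987410 = 0.987410.
Q̄ = (S₀/π) × [bracket] = (1361/π) × 0.987410 = 427.77 W/m².
— Configuration B (φ=+71.5°):
cos H₀ = −tan(+71.5°) tan(+0.000°) = -0.0000, H₀ = 1.5708 rad.
Bracket: H₀ sin φ sin δ + cos φ cos δ sin H₀ = 1.5708×0.94832×0.00000 + 0.31730×1.00000×1.00000 = 0.000000 + 0.317300 = 0.317300.
Q̄ = (S₀/π) × [bracket] = (1361/π) × 0.317300 = 137.46 W/m².
Ratio Q̄_A / Q̄_B = 427.77 / 137.46 = 3.112.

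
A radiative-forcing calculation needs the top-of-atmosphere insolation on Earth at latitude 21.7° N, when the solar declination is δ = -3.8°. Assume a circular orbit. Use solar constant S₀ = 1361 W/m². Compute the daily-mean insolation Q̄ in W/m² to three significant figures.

Q̄ ≈ 385 W/m²

cos H₀ = −tan(+21.7°) tan(-3.800°) = 0.0264, H₀ = 1.5444 rad.
Bracket: H₀ sin φ sin δ + cos φ cos δ sin H₀ = 1.5444×0.36975×-0.06627 + 0.92913×0.99780×0.99965 = -0.037843 + 0.926761 = 0.888918.
Q̄ = (S₀/π) × [bracket] = (1361/π) × 0.888918 = 385.1 W/m².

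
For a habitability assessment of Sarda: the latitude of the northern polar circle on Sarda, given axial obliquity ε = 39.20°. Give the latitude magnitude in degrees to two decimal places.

50.80°

The polar circle is the lowest latitude that experiences at least one full rotation of continuous daylight at the northern-summer solstice; it lies at |φ| = 90° − ε = 90° − 39.20° = 50.80°.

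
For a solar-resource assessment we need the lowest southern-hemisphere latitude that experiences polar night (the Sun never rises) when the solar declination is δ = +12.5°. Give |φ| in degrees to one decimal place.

|φ| = 77.5°

Polar night requires cos H₀ = −tan φ tan δ ≥ 1, i.e. tan φ tan δ ≤ −1.
The boundary is |tan φ| · |tan δ| = 1, so |φ| = 90° − |δ| = 90° − 12.5° = 77.5° in the southern hemisphere.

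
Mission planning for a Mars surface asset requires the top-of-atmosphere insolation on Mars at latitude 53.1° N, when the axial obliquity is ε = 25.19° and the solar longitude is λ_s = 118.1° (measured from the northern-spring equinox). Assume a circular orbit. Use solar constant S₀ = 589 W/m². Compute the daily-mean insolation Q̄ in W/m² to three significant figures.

Q̄ ≈ 208 W/m²

Solar declination: sin δ = sin ε · sin λ_s = sin 25.19° × sin 118.1° = 0.37545, so δ = +22.052°.
cos H₀ = −tan(+53.1°) tan(+22.052°) = -0.5395, H₀ = 2.1407 rad.
Bracket: H₀ sin φ sin δ + cos φ cos δ sin H₀ = 2.1407×0.79968×0.37545 + 0.60042×0.92684×0.84197 = 0.642723 + 0.468551 = 1.111274.
Q̄ = (S₀/π) × [bracket] = (589/π) × 1.111274 = 208.3 W/m².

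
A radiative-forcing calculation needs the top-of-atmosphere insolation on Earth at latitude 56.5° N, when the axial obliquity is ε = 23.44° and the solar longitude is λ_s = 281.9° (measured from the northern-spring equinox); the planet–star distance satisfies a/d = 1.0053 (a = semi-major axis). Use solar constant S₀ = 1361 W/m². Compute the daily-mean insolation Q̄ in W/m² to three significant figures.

Solar declination: sin δ = sin ε · sin λ_s = sin 23.44° × sin 281.9° = -0.38924, so δ = -22.907°.
cos H₀ = −tan(+56.5°) tan(-22.907°) = 0.6384, H₀ = 0.8783 rad.
Bracket: H₀ sin φ sin δ + cos φ cos δ sin H₀ = 0.8783×0.83389×-0.38924 + 0.55194×0.92114×0.76968 = -0.285082 + 0.391316 = 0.106234.
Inverse-square distance factor (a/d)² = 1.0053² = 1.010628.
Q̄ = (S₀/π) × 1.010628 × [bracket] = (1361/π) × 1.010628 × 0.106234 = 46.51 W/m².

Q̄ ≈ 46.5 W/m²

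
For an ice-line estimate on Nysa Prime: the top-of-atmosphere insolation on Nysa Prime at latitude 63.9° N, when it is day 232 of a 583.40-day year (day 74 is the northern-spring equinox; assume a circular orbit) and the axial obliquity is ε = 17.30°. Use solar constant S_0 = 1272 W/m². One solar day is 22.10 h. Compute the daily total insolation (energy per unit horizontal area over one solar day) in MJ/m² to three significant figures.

Solar longitude: L_s = 360° × (232 − 74)/583.40 = 97.497°.
sin δ = sin 17.30° × sin 97.497° = 0.29483, so δ = +17.147°.
cos h₀ = −tan(+63.9°) tan(+17.147°) = -0.6298, h₀ = 2.2521 rad.
Bracket: h₀ sin ϕ sin δ + cos ϕ cos δ sin h₀ = 2.2521×0.89803×0.29483 + 0.43994×0.95555×0.77674 = 0.596280 + 0.326530 = 0.922810.
Q̄ = (S_0/π) × [bracket] = (1272/π) × 0.922810 = 373.64 W/m².
Daily total = Q̄ × 22.10 h × 3600 s/h = 373.64 × 22.10 × 3600 / 10⁶ = 29.73 MJ/m².

29.7 MJ/m²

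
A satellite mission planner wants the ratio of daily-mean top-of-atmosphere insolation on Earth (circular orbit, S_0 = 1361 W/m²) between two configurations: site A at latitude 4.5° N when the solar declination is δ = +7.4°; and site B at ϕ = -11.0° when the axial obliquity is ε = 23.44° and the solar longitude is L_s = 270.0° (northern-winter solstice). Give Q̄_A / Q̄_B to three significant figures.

Q̄_A / Q̄_B ≈ 0.982

— Configuration A (ϕ=+4.5°):
cos h₀ = −tan(+4.5°) tan(+7.400°) = -0.0102, h₀ = 1.5810 rad.
Bracket: h₀ sin ϕ sin δ + cos ϕ cos δ sin h₀ = 1.5810×0.07846×0.12880 + 0.99692×0.99167×0.99995 = 0.015977 + 0.988566 = 1.004543.
Q̄ = (S_0/π) × [bracket] = (1361/π) × 1.004543 = 435.19 W/m².
— Configuration B (ϕ=-11.0°):
Solar declination: sin δ = sin ε · sin L_s = sin 23.44° × sin 270.0° = -0.39779, so δ = -23.440°.
cos h₀ = −tan(-11.0°) tan(-23.440°) = -0.0843, h₀ = 1.6552 rad.
Bracket: h₀ sin ϕ sin δ + cos ϕ cos δ sin h₀ = 1.6552×-0.19081×-0.39779 + 0.98163×0.91748×0.99644 = 0.125634 + 0.897420 = 1.023054.
Q̄ = (S_0/π) × [bracket] = (1361/π) × 1.023054 = 443.21 W/m².
Ratio Q̄_A / Q̄_B = 435.19 / 443.21 = 0.9819.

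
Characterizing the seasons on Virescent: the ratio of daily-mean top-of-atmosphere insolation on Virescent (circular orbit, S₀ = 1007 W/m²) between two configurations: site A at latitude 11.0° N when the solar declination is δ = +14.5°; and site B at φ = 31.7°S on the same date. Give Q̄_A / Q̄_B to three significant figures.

— Configuration A (φ=+11.0°):
cos H₀ = −tan(+11.0°) tan(+14.500°) = -0.0503, H₀ = 1.6211 rad.
Bracket: H₀ sin φ sin δ + cos φ cos δ sin H₀ = 1.6211×0.19081×0.25038 + 0.98163×0.96815×0.99874 = 0.077448 + 0.949168 = 1.026616.
Q̄ = (S₀/π) × [bracket] = (1007/π) × 1.026616 = 329.07 W/m².
— Configuration B (φ=-31.7°):
cos H₀ = −tan(-31.7°) tan(+14.500°) = 0.1597, H₀ = 1.4104 rad.
Bracket: H₀ sin φ sin δ + cos φ cos δ sin H₀ = 1.4104×-0.52547×0.25038 + 0.85081×0.96815×0.98716 = -0.185562 + 0.813135 = 0.627573.
Q̄ = (S₀/π) × [bracket] = (1007/π) × 0.627573 = 201.16 W/m².
Ratio Q̄_A / Q̄_B = 329.07 / 201.16 = 1.636.

Q̄_A / Q̄_B ≈ 1.64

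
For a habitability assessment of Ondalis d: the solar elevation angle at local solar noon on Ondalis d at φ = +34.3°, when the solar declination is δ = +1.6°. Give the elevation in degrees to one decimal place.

At local noon the hour angle is zero, so the zenith angle equals |φ − δ| = |+34.3° − (+1.600°)| = 32.700°.
Elevation = 90° − 32.700° = 57.3°.

57.3°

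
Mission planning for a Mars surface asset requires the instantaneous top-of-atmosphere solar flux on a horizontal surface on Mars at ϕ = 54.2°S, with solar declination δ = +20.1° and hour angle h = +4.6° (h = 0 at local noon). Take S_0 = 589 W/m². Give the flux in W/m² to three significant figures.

cos θ_z = sin ϕ sin δ + cos ϕ cos δ cos h = -0.278730 + 0.547561 = 0.268831.
Flux = S_0 · cos θ_z = 589 × 0.268831 = 158.3 W/m².

158 W/m²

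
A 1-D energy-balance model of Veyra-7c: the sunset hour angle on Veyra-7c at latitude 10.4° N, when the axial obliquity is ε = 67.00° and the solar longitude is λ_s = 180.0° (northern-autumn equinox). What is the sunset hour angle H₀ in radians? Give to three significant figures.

Solar declination: sin δ = sin ε · sin λ_s = sin 67.00° × sin 180.0° = 0.00000, so δ = +0.000°.
cos H₀ = −tan φ · tan δ = −tan(+10.4°) × tan(+0.000°) = -0.0000, so H₀ = 1.5708 rad = 90.00°.

H₀ = 1.57 rad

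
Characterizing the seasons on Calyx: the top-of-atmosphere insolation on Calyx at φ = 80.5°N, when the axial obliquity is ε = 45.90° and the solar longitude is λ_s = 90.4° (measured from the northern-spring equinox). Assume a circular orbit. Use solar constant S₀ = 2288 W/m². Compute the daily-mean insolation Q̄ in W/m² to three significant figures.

Q̄ ≈ 1.62e+03 W/m²

Solar declination: sin δ = sin ε · sin λ_s = sin 45.90° × sin 90.4° = 0.71811, so δ = +45.899°.
cos H₀ = −tan(+80.5°) tan(+45.899°) = -6.1662 ≤ −1 ⇒ polar day, H₀ = π.
Bracket: H₀ sin φ sin δ + cos φ cos δ sin H₀ = 3.1416×0.98629×0.71811 + 0.16505×0.69593×0.00000 = 2.225084 + 0.000000 = 2.225084.
Q̄ = (S₀/π) × [bracket] = (2288/π) × 2.225084 = 1621 W/m².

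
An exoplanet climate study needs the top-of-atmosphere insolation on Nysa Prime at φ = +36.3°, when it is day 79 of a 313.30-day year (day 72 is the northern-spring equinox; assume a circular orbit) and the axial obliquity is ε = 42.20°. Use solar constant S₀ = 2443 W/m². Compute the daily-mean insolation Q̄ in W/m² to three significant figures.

Solar longitude: λ_s = 360° × (79 − 72)/313.30 = 8.043°.
sin δ = sin 42.20° × sin 8.043° = 0.09399, so δ = +5.393°.
cos H₀ = −tan(+36.3°) tan(+5.393°) = -0.0693, H₀ = 1.6402 rad.
Bracket: H₀ sin φ sin δ + cos φ cos δ sin H₀ = 1.6402×0.59201×0.09399 + 0.80593×0.99557×0.99759 = 0.091266 + 0.800426 = 0.891692.
Q̄ = (S₀/π) × [bracket] = (2443/π) × 0.891692 = 693.4 W/m².

Q̄ ≈ 693 W/m²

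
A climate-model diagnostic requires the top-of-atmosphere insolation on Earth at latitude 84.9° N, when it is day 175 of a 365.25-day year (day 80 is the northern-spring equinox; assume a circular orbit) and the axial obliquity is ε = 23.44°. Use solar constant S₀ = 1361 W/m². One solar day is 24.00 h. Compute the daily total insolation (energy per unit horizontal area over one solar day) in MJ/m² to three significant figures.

Solar longitude: λ_s = 360° × (175 − 80)/365.25 = 93.634°.
sin δ = sin 23.44° × sin 93.634° = 0.39699, so δ = +23.390°.
cos H₀ = −tan(+84.9°) tan(+23.390°) = -4.8464 ≤ −1 ⇒ polar day, H₀ = π.
Bracket: H₀ sin φ sin δ + cos φ cos δ sin H₀ = 3.1416×0.99604×0.39699 + 0.08889×0.91782×0.00000 = 1.242245 + 0.000000 = 1.242245.
Q̄ = (S₀/π) × [bracket] = (1361/π) × 1.242245 = 538.17 W/m².
Daily total = Q̄ × 24.00 h × 3600 s/h = 538.17 × 24.00 × 3600 / 10⁶ = 46.50 MJ/m².

46.5 MJ/m²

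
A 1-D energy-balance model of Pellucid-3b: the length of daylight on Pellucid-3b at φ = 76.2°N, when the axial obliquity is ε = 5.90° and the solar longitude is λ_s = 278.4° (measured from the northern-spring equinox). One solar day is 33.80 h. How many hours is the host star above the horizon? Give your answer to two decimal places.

Solar declination: sin δ = sin ε · sin λ_s = sin 5.90° × sin 278.4° = -0.10169, so δ = -5.836°.
cos H₀ = −tan φ · tan δ = −tan(+76.2°) × tan(-5.836°) = 0.4162, so H₀ = 1.1416 rad = 65.41°.
Daylight = 2H₀/(2π) × 33.80 h = (1.1416/π) × 33.80 = 12.28 h.

12.28 h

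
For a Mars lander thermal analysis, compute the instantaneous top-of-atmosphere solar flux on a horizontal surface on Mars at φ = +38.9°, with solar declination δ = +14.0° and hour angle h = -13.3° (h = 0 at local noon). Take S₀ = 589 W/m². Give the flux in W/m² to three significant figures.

522 W/m²

cos θ_z = sin φ sin δ + cos φ cos δ cos h = 0.151918 + 0.734873 = 0.886791.
Flux = S₀ · cos θ_z = 589 × 0.886791 = 522.3 W/m².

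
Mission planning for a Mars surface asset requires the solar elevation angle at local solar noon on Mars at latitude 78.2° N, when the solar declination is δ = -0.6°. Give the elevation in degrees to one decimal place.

At local noon the hour angle is zero, so the zenith angle equals |ϕ − δ| = |+78.2° − (-0.600°)| = 78.800°.
Elevation = 90° − 78.800° = 11.2°.

11.2°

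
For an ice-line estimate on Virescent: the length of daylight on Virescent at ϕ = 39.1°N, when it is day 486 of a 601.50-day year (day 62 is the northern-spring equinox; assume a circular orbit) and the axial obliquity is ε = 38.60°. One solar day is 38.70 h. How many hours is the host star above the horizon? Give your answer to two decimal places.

Solar longitude: L_s = 360° × (486 − 62)/601.50 = 253.766°.
sin δ = sin 38.60° × sin 253.766° = -0.59900, so δ = -36.799°.
cos h₀ = −tan ϕ · tan δ = −tan(+39.1°) × tan(-36.799°) = 0.6079, so h₀ = 0.9173 rad = 52.56°.
Daylight = 2h₀/(2π) × 38.70 h = (0.9173/π) × 38.70 = 11.30 h.

11.30 h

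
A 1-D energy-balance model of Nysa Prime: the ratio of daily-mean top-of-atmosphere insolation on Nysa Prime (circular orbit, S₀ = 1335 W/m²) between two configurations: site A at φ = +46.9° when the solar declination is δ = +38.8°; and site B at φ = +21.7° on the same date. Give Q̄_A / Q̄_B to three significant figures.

Q̄_A / Q̄_B ≈ 1.30

— Configuration A (φ=+46.9°):
cos H₀ = −tan(+46.9°) tan(+38.800°) = -0.8592, H₀ = 2.6045 rad.
Bracket: H₀ sin φ sin δ + cos φ cos δ sin H₀ = 2.6045×0.73016×0.62660 + 0.68327×0.77934×0.51165 = 1.191606 + 0.272453 = 1.464059.
Q̄ = (S₀/π) × [bracket] = (1335/π) × 1.464059 = 622.14 W/m².
— Configuration B (φ=+21.7°):
cos H₀ = −tan(+21.7°) tan(+38.800°) = -0.3200, H₀ = 1.8965 rad.
Bracket: H₀ sin φ sin δ + cos φ cos δ sin H₀ = 1.8965×0.36975×0.62660 + 0.92913×0.77934×0.94743 = 0.439391 + 0.686042 = 1.125433.
Q̄ = (S₀/π) × [bracket] = (1335/π) × 1.125433 = 478.25 W/m².
Ratio Q̄_A / Q̄_B = 622.14 / 478.25 = 1.301.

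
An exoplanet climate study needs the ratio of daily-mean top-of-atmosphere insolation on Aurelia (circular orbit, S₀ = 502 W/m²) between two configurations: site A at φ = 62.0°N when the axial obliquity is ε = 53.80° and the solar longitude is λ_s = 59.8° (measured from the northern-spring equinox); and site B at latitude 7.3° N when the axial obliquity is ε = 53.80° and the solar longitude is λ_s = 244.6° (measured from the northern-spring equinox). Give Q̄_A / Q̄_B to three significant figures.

Q̄_A / Q̄_B ≈ 3.58

— Configuration A (φ=+62.0°):
Solar declination: sin δ = sin ε · sin λ_s = sin 53.80° × sin 59.8° = 0.69744, so δ = +44.222°.
cos H₀ = −tan(+62.0°) tan(+44.222°) = -1.8303 ≤ −1 ⇒ polar day, H₀ = π.
Bracket: H₀ sin φ sin δ + cos φ cos δ sin H₀ = 3.1416×0.88295×0.69744 + 0.46947×0.71665×0.00000 = 1.934612 + 0.000000 = 1.934612.
Q̄ = (S₀/π) × [bracket] = (502/π) × 1.934612 = 309.13 W/m².
— Configuration B (φ=+7.3°):
Solar declination: sin δ = sin ε · sin λ_s = sin 53.80° × sin 244.6° = -0.72896, so δ = -46.799°.
cos H₀ = −tan(+7.3°) tan(-46.799°) = 0.1364, H₀ = 1.4340 rad.
Bracket: H₀ sin φ sin δ + cos φ cos δ sin H₀ = 1.4340×0.12706×-0.72896 + 0.99189×0.68456×0.99065 = -0.132819 + 0.672659 = 0.539840.
Q̄ = (S₀/π) × [bracket] = (502/π) × 0.539840 = 86.262 W/m².
Ratio Q̄_A / Q̄_B = 309.13 / 86.262 = 3.584.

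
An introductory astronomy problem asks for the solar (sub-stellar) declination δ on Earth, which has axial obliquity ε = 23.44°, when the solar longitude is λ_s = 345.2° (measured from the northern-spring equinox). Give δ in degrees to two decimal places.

δ = -5.83°

sin δ = sin ε · sin λ_s = sin 23.44° × sin 345.2° = -0.101613.
δ = arcsin(-0.101613) = -5.83°.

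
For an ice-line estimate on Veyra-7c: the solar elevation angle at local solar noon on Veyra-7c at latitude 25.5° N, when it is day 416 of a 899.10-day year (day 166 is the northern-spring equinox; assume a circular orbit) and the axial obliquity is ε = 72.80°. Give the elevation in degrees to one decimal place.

45.4°

Solar longitude: λ_s = 360° × (416 − 166)/899.10 = 100.100°.
sin δ = sin 72.80° × sin 100.100° = 0.94047, so δ = +70.131°.
At local noon the hour angle is zero, so the zenith angle equals |φ − δ| = |+25.5° − (+70.131°)| = 44.631°.
Elevation = 90° − 44.631° = 45.4°.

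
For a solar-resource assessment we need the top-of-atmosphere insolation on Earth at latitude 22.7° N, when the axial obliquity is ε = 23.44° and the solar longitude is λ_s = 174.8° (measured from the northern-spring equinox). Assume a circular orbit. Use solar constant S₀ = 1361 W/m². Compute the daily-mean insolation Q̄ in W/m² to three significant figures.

Q̄ ≈ 409 W/m²

Solar declination: sin δ = sin ε · sin λ_s = sin 23.44° × sin 174.8° = 0.03605, so δ = +2.066°.
cos H₀ = −tan(+22.7°) tan(+2.066°) = -0.0151, H₀ = 1.5859 rad.
Bracket: H₀ sin φ sin δ + cos φ cos δ sin H₀ = 1.5859×0.38591×0.03605 + 0.92254×0.99935×0.99989 = 0.022063 + 0.921839 = 0.943902.
Q̄ = (S₀/π) × [bracket] = (1361/π) × 0.943902 = 408.9 W/m².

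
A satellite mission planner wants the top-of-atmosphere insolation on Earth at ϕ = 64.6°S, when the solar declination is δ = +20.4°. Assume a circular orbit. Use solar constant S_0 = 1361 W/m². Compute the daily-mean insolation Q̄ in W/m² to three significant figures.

Q̄ ≈ 16.8 W/m²

cos h₀ = −tan(-64.6°) tan(+20.400°) = 0.7832, h₀ = 0.6710 rad.
Bracket: h₀ sin ϕ sin δ + cos ϕ cos δ sin h₀ = 0.6710×-0.90334×0.34857 + 0.42894×0.93728×0.62175 = -0.211283 + 0.249966 = 0.038683.
Q̄ = (S_0/π) × [bracket] = (1361/π) × 0.038683 = 16.76 W/m².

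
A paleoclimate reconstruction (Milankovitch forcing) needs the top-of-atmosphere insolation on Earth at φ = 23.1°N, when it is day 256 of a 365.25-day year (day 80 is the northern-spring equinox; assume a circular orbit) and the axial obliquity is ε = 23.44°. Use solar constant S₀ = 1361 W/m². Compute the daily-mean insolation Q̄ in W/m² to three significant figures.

Q̄ ≈ 410 W/m²

Solar longitude: λ_s = 360° × (256 − 80)/365.25 = 173.470°.
sin δ = sin 23.44° × sin 173.470° = 0.04524, so δ = +2.593°.
cos H₀ = −tan(+23.1°) tan(+2.593°) = -0.0193, H₀ = 1.5901 rad.
Bracket: H₀ sin φ sin δ + cos φ cos δ sin H₀ = 1.5901×0.39234×0.04524 + 0.91982×0.99898×0.99981 = 0.028223 + 0.918707 = 0.946930.
Q̄ = (S₀/π) × [bracket] = (1361/π) × 0.946930 = 410.2 W/m².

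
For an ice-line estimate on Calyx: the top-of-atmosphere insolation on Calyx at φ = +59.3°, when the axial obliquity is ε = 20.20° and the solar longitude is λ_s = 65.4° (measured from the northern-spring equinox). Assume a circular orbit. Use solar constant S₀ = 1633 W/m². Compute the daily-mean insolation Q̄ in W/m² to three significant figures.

Solar declination: sin δ = sin ε · sin λ_s = sin 20.20° × sin 65.4° = 0.31396, so δ = +18.298°.
cos H₀ = −tan(+59.3°) tan(+18.298°) = -0.5569, H₀ = 2.1615 rad.
Bracket: H₀ sin φ sin δ + cos φ cos δ sin H₀ = 2.1615×0.85985×0.31396 + 0.51054×0.94944×0.83056 = 0.583515 + 0.402595 = 0.986110.
Q̄ = (S₀/π) × [bracket] = (1633/π) × 0.986110 = 512.6 W/m².

Q̄ ≈ 513 W/m²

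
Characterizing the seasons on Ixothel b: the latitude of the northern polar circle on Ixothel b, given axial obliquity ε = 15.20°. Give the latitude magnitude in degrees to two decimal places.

74.80°

The polar circle is the lowest latitude that experiences at least one full rotation of continuous daylight at the northern-summer solstice; it lies at |φ| = 90° − ε = 90° − 15.20° = 74.80°.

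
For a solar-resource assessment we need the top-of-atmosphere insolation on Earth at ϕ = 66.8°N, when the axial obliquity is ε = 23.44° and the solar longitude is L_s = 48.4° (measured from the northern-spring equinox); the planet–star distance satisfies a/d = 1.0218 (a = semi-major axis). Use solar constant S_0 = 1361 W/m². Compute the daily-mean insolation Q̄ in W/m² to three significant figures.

Solar declination: sin δ = sin ε · sin L_s = sin 23.44° × sin 48.4° = 0.29747, so δ = +17.305°.
cos h₀ = −tan(+66.8°) tan(+17.305°) = -0.7269, h₀ = 2.3847 rad.
Bracket: h₀ sin ϕ sin δ + cos ϕ cos δ sin h₀ = 2.3847×0.91914×0.29747 + 0.39394×0.95473×0.68669 = 0.652017 + 0.258268 = 0.910285.
Inverse-square distance factor (a/d)² = 1.0218² = 1.044075.
Q̄ = (S_0/π) × 1.044075 × [bracket] = (1361/π) × 1.044075 × 0.910285 = 411.7 W/m².

Q̄ ≈ 412 W/m²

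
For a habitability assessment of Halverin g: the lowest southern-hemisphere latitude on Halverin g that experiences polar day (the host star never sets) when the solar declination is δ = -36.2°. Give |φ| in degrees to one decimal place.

Polar day requires cos H₀ = −tan φ tan δ ≤ −1, i.e. tan φ tan δ ≥ 1.
The boundary is |tan φ| · |tan δ| = 1, so |φ| = 90° − |δ| = 90° − 36.2° = 53.8° in the southern hemisphere.

|φ| = 53.8°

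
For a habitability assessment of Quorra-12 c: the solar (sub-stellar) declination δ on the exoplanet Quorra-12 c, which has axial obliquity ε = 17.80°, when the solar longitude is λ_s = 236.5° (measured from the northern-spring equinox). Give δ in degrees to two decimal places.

sin δ = sin ε · sin λ_s = sin 17.80° × sin 236.5° = -0.254915.
δ = arcsin(-0.254915) = -14.77°.

δ = -14.77°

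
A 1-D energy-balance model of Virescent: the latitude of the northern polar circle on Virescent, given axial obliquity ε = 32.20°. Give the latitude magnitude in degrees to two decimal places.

The polar circle is the lowest latitude that experiences at least one full rotation of continuous daylight at the northern-summer solstice; it lies at |φ| = 90° − ε = 90° − 32.20° = 57.80°.

57.80°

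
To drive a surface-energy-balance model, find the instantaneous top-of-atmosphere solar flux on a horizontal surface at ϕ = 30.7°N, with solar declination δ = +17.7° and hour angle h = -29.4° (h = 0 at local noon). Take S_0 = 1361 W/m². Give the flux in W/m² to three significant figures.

1.18e+03 W/m²

cos θ_z = sin ϕ sin δ + cos ϕ cos δ cos h = 0.155222 + 0.713653 = 0.868875.
Flux = S_0 · cos θ_z = 1361 × 0.868875 = 1183 W/m².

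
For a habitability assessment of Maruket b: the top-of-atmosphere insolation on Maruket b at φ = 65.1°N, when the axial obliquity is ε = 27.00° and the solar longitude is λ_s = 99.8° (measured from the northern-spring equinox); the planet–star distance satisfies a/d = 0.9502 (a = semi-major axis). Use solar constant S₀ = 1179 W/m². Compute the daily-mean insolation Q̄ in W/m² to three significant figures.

Q̄ ≈ 432 W/m²

Solar declination: sin δ = sin ε · sin λ_s = sin 27.00° × sin 99.8° = 0.44737, so δ = +26.575°.
cos H₀ = −tan(+65.1°) tan(+26.575°) = -1.0776 ≤ −1 ⇒ polar day, H₀ = π.
Bracket: H₀ sin φ sin δ + cos φ cos δ sin H₀ = 3.1416×0.90704×0.44737 + 0.42104×0.89435×0.00000 = 1.274806 + 0.000000 = 1.274806.
Inverse-square distance factor (a/d)² = 0.9502² = 0.902880.
Q̄ = (S₀/π) × 0.902880 × [bracket] = (1179/π) × 0.902880 × 1.274806 = 432.0 W/m².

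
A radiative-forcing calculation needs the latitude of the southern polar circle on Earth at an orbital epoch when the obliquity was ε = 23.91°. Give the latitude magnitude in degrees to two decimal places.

66.09°

The polar circle is the lowest latitude that experiences at least one full rotation of continuous darkness at the northern-summer solstice; it lies at |ϕ| = 90° − ε = 90° − 23.91° = 66.09°.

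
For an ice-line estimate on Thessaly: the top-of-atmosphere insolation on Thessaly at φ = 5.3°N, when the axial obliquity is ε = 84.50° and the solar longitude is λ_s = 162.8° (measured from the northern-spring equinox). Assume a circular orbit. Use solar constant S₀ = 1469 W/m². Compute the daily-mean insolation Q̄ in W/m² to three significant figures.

Solar declination: sin δ = sin ε · sin λ_s = sin 84.50° × sin 162.8° = 0.29435, so δ = +17.118°.
cos H₀ = −tan(+5.3°) tan(+17.118°) = -0.0286, H₀ = 1.5994 rad.
Bracket: H₀ sin φ sin δ + cos φ cos δ sin H₀ = 1.5994×0.09237×0.29435 + 0.99572×0.95570×0.99959 = 0.043486 + 0.951219 = 0.994705.
Q̄ = (S₀/π) × [bracket] = (1469/π) × 0.994705 = 465.1 W/m².

Q̄ ≈ 465 W/m²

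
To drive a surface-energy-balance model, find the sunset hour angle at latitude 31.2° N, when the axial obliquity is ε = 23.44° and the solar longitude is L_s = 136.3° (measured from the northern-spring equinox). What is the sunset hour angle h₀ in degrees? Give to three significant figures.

Solar declination: sin δ = sin ε · sin L_s = sin 23.44° × sin 136.3° = 0.27483, so δ = +15.952°.
cos h₀ = −tan ϕ · tan δ = −tan(+31.2°) × tan(+15.952°) = -0.1731, so h₀ = 1.7448 rad = 99.97°.

h₀ = 100°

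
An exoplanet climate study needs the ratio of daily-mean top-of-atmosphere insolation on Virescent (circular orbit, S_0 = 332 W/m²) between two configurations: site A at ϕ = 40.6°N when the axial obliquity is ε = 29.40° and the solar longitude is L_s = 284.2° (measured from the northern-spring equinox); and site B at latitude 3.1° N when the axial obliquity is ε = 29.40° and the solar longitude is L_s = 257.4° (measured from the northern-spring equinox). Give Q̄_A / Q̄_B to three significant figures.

— Configuration A (ϕ=+40.6°):
Solar declination: sin δ = sin ε · sin L_s = sin 29.40° × sin 284.2° = -0.47590, so δ = -28.418°.
cos h₀ = −tan(+40.6°) tan(-28.418°) = 0.4638, h₀ = 1.0885 rad.
Bracket: h₀ sin ϕ sin δ + cos ϕ cos δ sin h₀ = 1.0885×0.65077×-0.47590 + 0.75927×0.87950×0.88595 = -0.337110 + 0.591618 = 0.254508.
Q̄ = (S_0/π) × [bracket] = (332/π) × 0.254508 = 26.896 W/m².
— Configuration B (ϕ=+3.1°):
Solar declination: sin δ = sin ε · sin L_s = sin 29.40° × sin 257.4° = -0.47908, so δ = -28.625°.
cos h₀ = −tan(+3.1°) tan(-28.625°) = 0.0296, h₀ = 1.5412 rad.
Bracket: h₀ sin ϕ sin δ + cos ϕ cos δ sin h₀ = 1.5412×0.05408×-0.47908 + 0.99854×0.87777×0.99956 = -0.039930 + 0.876103 = 0.836173.
Q̄ = (S_0/π) × [bracket] = (332/π) × 0.836173 = 88.366 W/m².
Ratio Q̄_A / Q̄_B = 26.896 / 88.366 = 0.3044.

Q̄_A / Q̄_B ≈ 0.304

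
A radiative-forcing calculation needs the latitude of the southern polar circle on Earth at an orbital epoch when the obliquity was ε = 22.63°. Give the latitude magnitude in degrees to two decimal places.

67.37°

The polar circle is the lowest latitude that experiences at least one full rotation of continuous darkness at the northern-summer solstice; it lies at |ϕ| = 90° − ε = 90° − 22.63° = 67.37°.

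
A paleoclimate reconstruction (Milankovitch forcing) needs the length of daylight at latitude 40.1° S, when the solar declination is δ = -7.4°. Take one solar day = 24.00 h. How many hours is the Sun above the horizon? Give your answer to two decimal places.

12.84 h

cos h₀ = −tan ϕ · tan δ = −tan(-40.1°) × tan(-7.400°) = -0.1094, so h₀ = 1.6804 rad = 96.28°.
Daylight = 2h₀/(2π) × 24.00 h = (1.6804/π) × 24.00 = 12.84 h.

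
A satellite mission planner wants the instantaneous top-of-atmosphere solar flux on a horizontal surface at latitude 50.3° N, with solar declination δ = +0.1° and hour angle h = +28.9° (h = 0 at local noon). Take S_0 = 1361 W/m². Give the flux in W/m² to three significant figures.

cos θ_z = sin ϕ sin δ + cos ϕ cos δ cos h = 0.001343 + 0.559218 = 0.560561.
Flux = S_0 · cos θ_z = 1361 × 0.560561 = 762.9 W/m².

763 W/m²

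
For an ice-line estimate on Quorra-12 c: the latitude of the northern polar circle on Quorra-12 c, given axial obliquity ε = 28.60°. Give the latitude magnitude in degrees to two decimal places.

The polar circle is the lowest latitude that experiences at least one full rotation of continuous daylight at the northern-summer solstice; it lies at |φ| = 90° − ε = 90° − 28.60° = 61.40°.

61.40°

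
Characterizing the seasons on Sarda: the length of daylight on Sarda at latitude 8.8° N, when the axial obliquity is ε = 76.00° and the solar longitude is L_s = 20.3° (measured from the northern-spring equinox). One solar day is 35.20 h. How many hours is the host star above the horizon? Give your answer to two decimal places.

Solar declination: sin δ = sin ε · sin L_s = sin 76.00° × sin 20.3° = 0.33663, so δ = +19.672°.
cos h₀ = −tan ϕ · tan δ = −tan(+8.8°) × tan(+19.672°) = -0.0553, so h₀ = 1.6262 rad = 93.17°.
Daylight = 2h₀/(2π) × 35.20 h = (1.6262/π) × 35.20 = 18.22 h.

18.22 h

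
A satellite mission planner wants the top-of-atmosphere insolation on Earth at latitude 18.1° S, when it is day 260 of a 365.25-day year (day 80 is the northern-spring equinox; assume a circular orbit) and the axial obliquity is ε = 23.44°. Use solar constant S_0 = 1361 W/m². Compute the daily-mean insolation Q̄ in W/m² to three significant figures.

Q̄ ≈ 408 W/m²

Solar longitude: L_s = 360° × (260 − 80)/365.25 = 177.413°.
sin δ = sin 23.44° × sin 177.413° = 0.01796, so δ = +1.029°.
cos h₀ = −tan(-18.1°) tan(+1.029°) = 0.0059, h₀ = 1.5649 rad.
Bracket: h₀ sin ϕ sin δ + cos ϕ cos δ sin h₀ = 1.5649×-0.31068×0.01796 + 0.95052×0.99984×0.99998 = -0.008732 + 0.950349 = 0.941617.
Q̄ = (S_0/π) × [bracket] = (1361/π) × 0.941617 = 407.9 W/m².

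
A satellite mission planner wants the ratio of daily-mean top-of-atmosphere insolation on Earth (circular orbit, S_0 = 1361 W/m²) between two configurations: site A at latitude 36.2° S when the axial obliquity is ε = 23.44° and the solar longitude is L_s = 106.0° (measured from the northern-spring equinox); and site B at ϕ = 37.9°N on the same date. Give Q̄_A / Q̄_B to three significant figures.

— Configuration A (ϕ=-36.2°):
Solar declination: sin δ = sin ε · sin L_s = sin 23.44° × sin 106.0° = 0.38238, so δ = +22.481°.
cos h₀ = −tan(-36.2°) tan(+22.481°) = 0.3029, h₀ = 1.2631 rad.
Bracket: h₀ sin ϕ sin δ + cos ϕ cos δ sin h₀ = 1.2631×-0.59061×0.38238 + 0.80696×0.92401×0.95303 = -0.285255 + 0.710616 = 0.425361.
Q̄ = (S_0/π) × [bracket] = (1361/π) × 0.425361 = 184.27 W/m².
— Configuration B (ϕ=+37.9°):
cos h₀ = −tan(+37.9°) tan(+22.481°) = -0.3222, h₀ = 1.8988 rad.
Bracket: h₀ sin ϕ sin δ + cos ϕ cos δ sin h₀ = 1.8988×0.61429×0.38238 + 0.78908×0.92401×0.94669 = 0.446013 + 0.690249 = 1.136262.
Q̄ = (S_0/π) × [bracket] = (1361/π) × 1.136262 = 492.25 W/m².
Ratio Q̄_A / Q̄_B = 184.27 / 492.25 = 0.3743.

Q̄_A / Q̄_B ≈ 0.374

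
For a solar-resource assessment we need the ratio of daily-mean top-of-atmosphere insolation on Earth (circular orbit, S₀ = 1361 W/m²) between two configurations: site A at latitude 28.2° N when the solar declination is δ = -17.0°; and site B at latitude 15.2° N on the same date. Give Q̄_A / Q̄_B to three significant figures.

Q̄_A / Q̄_B ≈ 0.791

— Configuration A (φ=+28.2°):
cos H₀ = −tan(+28.2°) tan(-17.000°) = 0.1639, H₀ = 1.4061 rad.
Bracket: H₀ sin φ sin δ + cos φ cos δ sin H₀ = 1.4061×0.47255×-0.29237 + 0.88130×0.95630×0.98647 = -0.194266 + 0.831384 = 0.637118.
Q̄ = (S₀/π) × [bracket] = (1361/π) × 0.637118 = 276.01 W/m².
— Configuration B (φ=+15.2°):
cos H₀ = −tan(+15.2°) tan(-17.000°) = 0.0831, H₀ = 1.4876 rad.
Bracket: H₀ sin φ sin δ + cos φ cos δ sin H₀ = 1.4876×0.26219×-0.29237 + 0.96502×0.95630×0.99654 = -0.114034 + 0.919656 = 0.805622.
Q̄ = (S₀/π) × [bracket] = (1361/π) × 0.805622 = 349.01 W/m².
Ratio Q̄_A / Q̄_B = 276.01 / 349.01 = 0.7908.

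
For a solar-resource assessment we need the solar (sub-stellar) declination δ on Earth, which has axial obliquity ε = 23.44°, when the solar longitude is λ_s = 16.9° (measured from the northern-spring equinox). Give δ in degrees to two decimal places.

δ = +6.64°

sin δ = sin ε · sin λ_s = sin 23.44° × sin 16.9° = 0.115638.
δ = arcsin(0.115638) = +6.64°.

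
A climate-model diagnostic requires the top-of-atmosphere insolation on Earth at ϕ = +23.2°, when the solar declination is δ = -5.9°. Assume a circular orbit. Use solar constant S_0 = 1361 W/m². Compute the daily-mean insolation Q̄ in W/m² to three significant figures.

cos h₀ = −tan(+23.2°) tan(-5.900°) = 0.0443, h₀ = 1.5265 rad.
Bracket: h₀ sin ϕ sin δ + cos ϕ cos δ sin h₀ = 1.5265×0.39394×-0.10279 + 0.91914×0.99470×0.99902 = -0.061813 + 0.913373 = 0.851560.
Q̄ = (S_0/π) × [bracket] = (1361/π) × 0.851560 = 368.9 W/m².

Q̄ ≈ 369 W/m²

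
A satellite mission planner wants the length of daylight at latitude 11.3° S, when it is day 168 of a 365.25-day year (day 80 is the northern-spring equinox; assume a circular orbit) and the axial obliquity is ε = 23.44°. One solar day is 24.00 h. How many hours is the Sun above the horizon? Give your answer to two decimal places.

Solar longitude: L_s = 360° × (168 − 80)/365.25 = 86.735°.
sin δ = sin 23.44° × sin 86.735° = 0.39714, so δ = +23.400°.
cos h₀ = −tan ϕ · tan δ = −tan(-11.3°) × tan(+23.400°) = 0.0865, so h₀ = 1.4842 rad = 85.04°.
Daylight = 2h₀/(2π) × 24.00 h = (1.4842/π) × 24.00 = 11.34 h.

11.34 h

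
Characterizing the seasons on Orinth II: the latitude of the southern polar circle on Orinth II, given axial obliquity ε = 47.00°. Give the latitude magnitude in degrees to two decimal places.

43.00°

The polar circle is the lowest latitude that experiences at least one full rotation of continuous darkness at the northern-summer solstice; it lies at |φ| = 90° − ε = 90° − 47.00° = 43.00°.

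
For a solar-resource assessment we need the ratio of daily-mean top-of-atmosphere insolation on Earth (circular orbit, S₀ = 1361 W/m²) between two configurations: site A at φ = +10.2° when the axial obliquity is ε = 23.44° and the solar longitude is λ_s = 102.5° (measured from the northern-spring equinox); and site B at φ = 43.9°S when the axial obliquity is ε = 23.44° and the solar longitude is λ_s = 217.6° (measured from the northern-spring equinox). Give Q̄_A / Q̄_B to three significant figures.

Q̄_A / Q̄_B ≈ 1.03

— Configuration A (φ=+10.2°):
Solar declination: sin δ = sin ε · sin λ_s = sin 23.44° × sin 102.5° = 0.38836, so δ = +22.852°.
cos H₀ = −tan(+10.2°) tan(+22.852°) = -0.0758, H₀ = 1.6467 rad.
Bracket: H₀ sin φ sin δ + cos φ cos δ sin H₀ = 1.6467×0.17708×0.38836 + 0.98420×0.92151×0.99712 = 0.113245 + 0.904338 = 1.017583.
Q̄ = (S₀/π) × [bracket] = (1361/π) × 1.017583 = 440.84 W/m².
— Configuration B (φ=-43.9°):
Solar declination: sin δ = sin ε · sin λ_s = sin 23.44° × sin 217.6° = -0.24271, so δ = -14.046°.
cos H₀ = −tan(-43.9°) tan(-14.046°) = -0.2408, H₀ = 1.8139 rad.
Bracket: H₀ sin φ sin δ + cos φ cos δ sin H₀ = 1.8139×-0.69340×-0.24271 + 0.72055×0.97010×0.97058 = 0.305271 + 0.678441 = 0.983712.
Q̄ = (S₀/π) × [bracket] = (1361/π) × 0.983712 = 426.16 W/m².
Ratio Q̄_A / Q̄_B = 440.84 / 426.16 = 1.034.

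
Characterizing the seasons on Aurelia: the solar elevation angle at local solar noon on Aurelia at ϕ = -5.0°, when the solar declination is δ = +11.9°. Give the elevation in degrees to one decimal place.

73.1°

At local noon the hour angle is zero, so the zenith angle equals |ϕ − δ| = |-5.0° − (+11.900°)| = 16.900°.
Elevation = 90° − 16.900° = 73.1°.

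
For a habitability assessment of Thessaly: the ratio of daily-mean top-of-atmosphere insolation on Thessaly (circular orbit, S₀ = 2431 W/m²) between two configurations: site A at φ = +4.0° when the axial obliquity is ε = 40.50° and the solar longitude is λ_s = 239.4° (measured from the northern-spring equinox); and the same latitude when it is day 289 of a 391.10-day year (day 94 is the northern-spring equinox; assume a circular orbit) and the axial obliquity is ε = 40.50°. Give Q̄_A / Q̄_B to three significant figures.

— Configuration A (φ=+4.0°):
Solar declination: sin δ = sin ε · sin λ_s = sin 40.50° × sin 239.4° = -0.55901, so δ = -33.987°.
cos H₀ = −tan(+4.0°) tan(-33.987°) = 0.0471, H₀ = 1.5236 rad.
Bracket: H₀ sin φ sin δ + cos φ cos δ sin H₀ = 1.5236×0.06976×-0.55901 + 0.99756×0.82916×0.99889 = -0.059415 + 0.826219 = 0.766804.
Q̄ = (S₀/π) × [bracket] = (2431/π) × 0.766804 = 593.36 W/m².
— Configuration B (φ=+4.0°):
Solar longitude: λ_s = 360° × (289 − 94)/391.10 = 179.494°.
sin δ = sin 40.50° × sin 179.494° = 0.00574, so δ = +0.329°.
cos H₀ = −tan(+4.0°) tan(+0.329°) = -0.0004, H₀ = 1.5712 rad.
Bracket: H₀ sin φ sin δ + cos φ cos δ sin H₀ = 1.5712×0.06976×0.00574 + 0.99756×0.99998×1.00000 = 0.000629 + 0.997540 = 0.998169.
Q̄ = (S₀/π) × [bracket] = (2431/π) × 0.998169 = 772.39 W/m².
Ratio Q̄_A / Q̄_B = 593.36 / 772.39 = 0.7682.

Q̄_A / Q̄_B ≈ 0.768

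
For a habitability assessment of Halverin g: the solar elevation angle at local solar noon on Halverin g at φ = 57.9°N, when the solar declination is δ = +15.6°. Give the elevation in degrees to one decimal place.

47.7°

At local noon the hour angle is zero, so the zenith angle equals |φ − δ| = |+57.9° − (+15.600°)| = 42.300°.
Elevation = 90° − 42.300° = 47.7°.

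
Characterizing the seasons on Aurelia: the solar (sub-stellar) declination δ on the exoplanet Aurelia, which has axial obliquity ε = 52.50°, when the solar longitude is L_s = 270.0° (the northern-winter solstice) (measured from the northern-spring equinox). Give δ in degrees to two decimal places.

sin δ = sin ε · sin L_s = sin 52.50° × sin 270.0° = -0.793353.
δ = arcsin(-0.793353) = -52.50°.

δ = -52.50°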